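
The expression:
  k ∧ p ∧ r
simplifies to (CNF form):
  k ∧ p ∧ r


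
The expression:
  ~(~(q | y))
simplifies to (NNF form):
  q | y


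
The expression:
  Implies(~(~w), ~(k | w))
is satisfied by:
  {w: False}


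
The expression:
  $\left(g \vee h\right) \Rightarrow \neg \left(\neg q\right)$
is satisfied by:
  {q: True, h: False, g: False}
  {q: True, g: True, h: False}
  {q: True, h: True, g: False}
  {q: True, g: True, h: True}
  {g: False, h: False, q: False}


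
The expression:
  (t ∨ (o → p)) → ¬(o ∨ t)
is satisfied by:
  {p: False, t: False, o: False}
  {o: True, p: False, t: False}
  {p: True, o: False, t: False}


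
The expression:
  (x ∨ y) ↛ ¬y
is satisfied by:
  {y: True}


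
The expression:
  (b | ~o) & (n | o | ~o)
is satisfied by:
  {b: True, o: False}
  {o: False, b: False}
  {o: True, b: True}


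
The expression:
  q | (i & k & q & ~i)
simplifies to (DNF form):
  q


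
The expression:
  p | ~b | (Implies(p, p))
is always true.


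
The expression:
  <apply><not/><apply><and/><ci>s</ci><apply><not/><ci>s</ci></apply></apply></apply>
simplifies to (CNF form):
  <true/>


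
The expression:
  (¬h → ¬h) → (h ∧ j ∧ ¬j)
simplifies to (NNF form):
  False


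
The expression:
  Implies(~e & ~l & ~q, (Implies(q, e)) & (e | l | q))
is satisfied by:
  {q: True, l: True, e: True}
  {q: True, l: True, e: False}
  {q: True, e: True, l: False}
  {q: True, e: False, l: False}
  {l: True, e: True, q: False}
  {l: True, e: False, q: False}
  {e: True, l: False, q: False}


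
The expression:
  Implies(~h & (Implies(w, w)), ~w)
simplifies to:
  h | ~w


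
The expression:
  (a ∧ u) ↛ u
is never true.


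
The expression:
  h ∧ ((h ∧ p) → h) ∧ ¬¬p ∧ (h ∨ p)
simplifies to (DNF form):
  h ∧ p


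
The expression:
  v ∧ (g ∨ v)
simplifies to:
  v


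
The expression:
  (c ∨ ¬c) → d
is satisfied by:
  {d: True}


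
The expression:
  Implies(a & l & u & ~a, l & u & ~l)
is always true.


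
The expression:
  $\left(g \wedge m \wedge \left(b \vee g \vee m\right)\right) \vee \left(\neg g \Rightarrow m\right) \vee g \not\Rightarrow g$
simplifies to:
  $g \vee m$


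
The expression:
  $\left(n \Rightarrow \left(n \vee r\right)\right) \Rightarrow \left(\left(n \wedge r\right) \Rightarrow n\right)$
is always true.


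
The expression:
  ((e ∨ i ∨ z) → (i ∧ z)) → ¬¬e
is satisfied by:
  {e: True, z: False, i: False}
  {i: True, e: True, z: False}
  {e: True, z: True, i: False}
  {i: True, e: True, z: True}
  {i: True, z: False, e: False}
  {z: True, i: False, e: False}


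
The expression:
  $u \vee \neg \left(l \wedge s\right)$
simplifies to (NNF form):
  $u \vee \neg l \vee \neg s$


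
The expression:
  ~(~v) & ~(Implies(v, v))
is never true.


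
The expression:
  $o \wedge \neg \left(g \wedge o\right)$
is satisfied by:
  {o: True, g: False}


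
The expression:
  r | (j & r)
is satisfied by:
  {r: True}


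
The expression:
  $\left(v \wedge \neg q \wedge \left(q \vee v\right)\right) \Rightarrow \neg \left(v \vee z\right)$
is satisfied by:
  {q: True, v: False}
  {v: False, q: False}
  {v: True, q: True}


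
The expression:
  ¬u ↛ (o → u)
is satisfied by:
  {o: True, u: False}


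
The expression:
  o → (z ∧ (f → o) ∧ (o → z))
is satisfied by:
  {z: True, o: False}
  {o: False, z: False}
  {o: True, z: True}


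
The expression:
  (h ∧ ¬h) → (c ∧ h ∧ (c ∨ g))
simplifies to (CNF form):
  True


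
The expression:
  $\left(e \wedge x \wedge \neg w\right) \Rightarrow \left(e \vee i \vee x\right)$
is always true.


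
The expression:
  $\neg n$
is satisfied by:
  {n: False}


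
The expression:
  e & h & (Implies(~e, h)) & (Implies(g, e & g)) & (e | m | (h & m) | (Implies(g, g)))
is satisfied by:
  {h: True, e: True}


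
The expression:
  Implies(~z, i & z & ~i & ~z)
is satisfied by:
  {z: True}


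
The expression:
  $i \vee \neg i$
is always true.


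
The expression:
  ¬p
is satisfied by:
  {p: False}


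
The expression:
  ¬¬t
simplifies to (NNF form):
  t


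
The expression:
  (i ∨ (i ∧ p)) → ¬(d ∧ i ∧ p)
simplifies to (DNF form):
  ¬d ∨ ¬i ∨ ¬p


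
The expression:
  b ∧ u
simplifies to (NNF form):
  b ∧ u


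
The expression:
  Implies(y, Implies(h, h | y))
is always true.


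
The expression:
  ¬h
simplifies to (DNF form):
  ¬h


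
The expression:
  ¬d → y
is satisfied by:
  {y: True, d: True}
  {y: True, d: False}
  {d: True, y: False}


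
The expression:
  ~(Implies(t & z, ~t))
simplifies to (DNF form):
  t & z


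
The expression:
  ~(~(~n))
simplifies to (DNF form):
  ~n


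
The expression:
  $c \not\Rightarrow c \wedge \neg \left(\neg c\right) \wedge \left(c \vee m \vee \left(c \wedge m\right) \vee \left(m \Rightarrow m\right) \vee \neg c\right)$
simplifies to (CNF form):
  $\text{False}$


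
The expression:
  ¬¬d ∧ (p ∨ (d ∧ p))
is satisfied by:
  {p: True, d: True}


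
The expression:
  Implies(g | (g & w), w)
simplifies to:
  w | ~g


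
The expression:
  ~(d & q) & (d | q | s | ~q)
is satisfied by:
  {q: False, d: False}
  {d: True, q: False}
  {q: True, d: False}


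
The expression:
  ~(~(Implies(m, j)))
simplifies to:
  j | ~m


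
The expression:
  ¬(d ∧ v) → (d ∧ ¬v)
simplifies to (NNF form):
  d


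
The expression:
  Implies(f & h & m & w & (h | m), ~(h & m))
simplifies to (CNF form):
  ~f | ~h | ~m | ~w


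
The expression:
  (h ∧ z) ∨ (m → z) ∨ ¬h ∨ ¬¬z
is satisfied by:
  {z: True, h: False, m: False}
  {h: False, m: False, z: False}
  {z: True, m: True, h: False}
  {m: True, h: False, z: False}
  {z: True, h: True, m: False}
  {h: True, z: False, m: False}
  {z: True, m: True, h: True}


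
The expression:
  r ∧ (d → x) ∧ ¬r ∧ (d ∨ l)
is never true.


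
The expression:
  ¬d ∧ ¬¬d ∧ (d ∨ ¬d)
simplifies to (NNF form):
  False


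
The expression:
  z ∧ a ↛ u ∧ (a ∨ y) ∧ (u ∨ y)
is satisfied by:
  {a: True, z: True, y: True, u: False}


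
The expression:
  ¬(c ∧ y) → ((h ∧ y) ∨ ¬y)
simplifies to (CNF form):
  c ∨ h ∨ ¬y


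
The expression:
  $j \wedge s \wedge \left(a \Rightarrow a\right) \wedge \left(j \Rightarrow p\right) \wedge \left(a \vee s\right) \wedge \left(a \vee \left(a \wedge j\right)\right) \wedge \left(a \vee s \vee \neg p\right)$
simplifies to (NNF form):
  $a \wedge j \wedge p \wedge s$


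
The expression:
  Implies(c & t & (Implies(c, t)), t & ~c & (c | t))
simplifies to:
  ~c | ~t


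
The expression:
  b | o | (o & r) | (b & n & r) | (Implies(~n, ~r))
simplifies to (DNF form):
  b | n | o | ~r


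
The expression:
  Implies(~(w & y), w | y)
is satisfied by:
  {y: True, w: True}
  {y: True, w: False}
  {w: True, y: False}


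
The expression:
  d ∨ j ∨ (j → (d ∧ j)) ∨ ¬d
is always true.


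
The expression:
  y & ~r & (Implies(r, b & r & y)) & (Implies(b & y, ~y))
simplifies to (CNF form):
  y & ~b & ~r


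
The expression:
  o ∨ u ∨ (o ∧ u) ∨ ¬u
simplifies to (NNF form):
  True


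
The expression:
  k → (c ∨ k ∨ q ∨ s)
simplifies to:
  True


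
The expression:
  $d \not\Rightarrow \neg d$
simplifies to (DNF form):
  $d$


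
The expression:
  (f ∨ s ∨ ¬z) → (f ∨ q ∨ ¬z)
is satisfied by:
  {q: True, f: True, s: False, z: False}
  {q: True, s: False, f: False, z: False}
  {f: True, q: False, s: False, z: False}
  {q: False, s: False, f: False, z: False}
  {z: True, q: True, f: True, s: False}
  {z: True, q: True, s: False, f: False}
  {z: True, f: True, q: False, s: False}
  {z: True, q: False, s: False, f: False}
  {q: True, s: True, f: True, z: False}
  {q: True, s: True, z: False, f: False}
  {s: True, f: True, z: False, q: False}
  {s: True, z: False, f: False, q: False}
  {q: True, s: True, z: True, f: True}
  {q: True, s: True, z: True, f: False}
  {s: True, z: True, f: True, q: False}


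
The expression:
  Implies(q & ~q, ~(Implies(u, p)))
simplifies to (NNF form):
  True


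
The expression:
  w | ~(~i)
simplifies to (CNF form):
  i | w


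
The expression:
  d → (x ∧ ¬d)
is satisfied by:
  {d: False}


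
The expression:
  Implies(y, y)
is always true.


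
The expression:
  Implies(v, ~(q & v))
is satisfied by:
  {v: False, q: False}
  {q: True, v: False}
  {v: True, q: False}


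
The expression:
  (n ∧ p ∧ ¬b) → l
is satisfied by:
  {b: True, l: True, p: False, n: False}
  {b: True, p: False, l: False, n: False}
  {l: True, b: False, p: False, n: False}
  {b: False, p: False, l: False, n: False}
  {n: True, b: True, l: True, p: False}
  {n: True, b: True, p: False, l: False}
  {n: True, l: True, b: False, p: False}
  {n: True, b: False, p: False, l: False}
  {b: True, p: True, l: True, n: False}
  {b: True, p: True, n: False, l: False}
  {p: True, l: True, n: False, b: False}
  {p: True, n: False, l: False, b: False}
  {b: True, p: True, n: True, l: True}
  {b: True, p: True, n: True, l: False}
  {p: True, n: True, l: True, b: False}


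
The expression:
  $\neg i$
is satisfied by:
  {i: False}


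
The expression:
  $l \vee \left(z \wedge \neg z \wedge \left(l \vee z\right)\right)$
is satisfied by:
  {l: True}


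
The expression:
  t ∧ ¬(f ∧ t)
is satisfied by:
  {t: True, f: False}


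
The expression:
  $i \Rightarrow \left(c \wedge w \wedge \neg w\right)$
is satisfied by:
  {i: False}


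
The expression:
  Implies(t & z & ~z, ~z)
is always true.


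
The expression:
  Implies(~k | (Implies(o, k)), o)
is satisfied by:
  {o: True}


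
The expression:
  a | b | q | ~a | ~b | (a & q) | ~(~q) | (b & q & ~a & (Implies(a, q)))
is always true.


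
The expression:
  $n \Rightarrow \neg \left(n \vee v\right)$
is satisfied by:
  {n: False}


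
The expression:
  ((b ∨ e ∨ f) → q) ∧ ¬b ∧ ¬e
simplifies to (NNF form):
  ¬b ∧ ¬e ∧ (q ∨ ¬f)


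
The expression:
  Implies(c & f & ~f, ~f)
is always true.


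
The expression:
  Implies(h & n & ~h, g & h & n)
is always true.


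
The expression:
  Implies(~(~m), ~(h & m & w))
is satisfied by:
  {w: False, m: False, h: False}
  {h: True, w: False, m: False}
  {m: True, w: False, h: False}
  {h: True, m: True, w: False}
  {w: True, h: False, m: False}
  {h: True, w: True, m: False}
  {m: True, w: True, h: False}


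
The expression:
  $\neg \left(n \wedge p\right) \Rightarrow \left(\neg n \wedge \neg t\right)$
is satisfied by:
  {p: True, n: False, t: False}
  {n: False, t: False, p: False}
  {p: True, n: True, t: False}
  {t: True, p: True, n: True}


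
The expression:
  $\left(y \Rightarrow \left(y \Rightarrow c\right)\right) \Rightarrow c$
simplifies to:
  $c \vee y$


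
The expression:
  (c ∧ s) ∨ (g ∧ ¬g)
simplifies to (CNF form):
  c ∧ s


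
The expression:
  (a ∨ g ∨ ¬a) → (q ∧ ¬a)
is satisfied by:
  {q: True, a: False}


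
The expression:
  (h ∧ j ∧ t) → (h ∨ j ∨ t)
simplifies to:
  True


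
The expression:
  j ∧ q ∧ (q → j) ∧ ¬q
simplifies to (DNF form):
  False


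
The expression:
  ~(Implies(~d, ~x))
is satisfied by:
  {x: True, d: False}


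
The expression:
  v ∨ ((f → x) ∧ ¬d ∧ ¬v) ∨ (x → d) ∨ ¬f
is always true.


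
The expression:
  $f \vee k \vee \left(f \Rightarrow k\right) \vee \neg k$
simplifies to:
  $\text{True}$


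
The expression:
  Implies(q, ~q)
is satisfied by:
  {q: False}


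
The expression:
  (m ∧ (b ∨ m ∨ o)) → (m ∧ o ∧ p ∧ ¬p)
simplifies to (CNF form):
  ¬m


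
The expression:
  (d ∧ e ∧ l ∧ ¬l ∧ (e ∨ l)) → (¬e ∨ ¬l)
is always true.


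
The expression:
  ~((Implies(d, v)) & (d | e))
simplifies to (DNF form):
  (d & ~v) | (~d & ~e)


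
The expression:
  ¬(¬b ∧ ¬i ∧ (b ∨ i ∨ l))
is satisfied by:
  {i: True, b: True, l: False}
  {i: True, l: False, b: False}
  {b: True, l: False, i: False}
  {b: False, l: False, i: False}
  {i: True, b: True, l: True}
  {i: True, l: True, b: False}
  {b: True, l: True, i: False}


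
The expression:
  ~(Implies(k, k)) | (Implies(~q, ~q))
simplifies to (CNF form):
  True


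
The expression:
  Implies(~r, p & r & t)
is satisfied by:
  {r: True}


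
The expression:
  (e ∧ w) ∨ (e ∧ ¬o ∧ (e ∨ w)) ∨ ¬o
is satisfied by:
  {e: True, w: True, o: False}
  {e: True, w: False, o: False}
  {w: True, e: False, o: False}
  {e: False, w: False, o: False}
  {e: True, o: True, w: True}


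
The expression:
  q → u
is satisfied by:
  {u: True, q: False}
  {q: False, u: False}
  {q: True, u: True}


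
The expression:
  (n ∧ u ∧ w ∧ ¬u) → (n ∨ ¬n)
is always true.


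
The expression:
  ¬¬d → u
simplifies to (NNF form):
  u ∨ ¬d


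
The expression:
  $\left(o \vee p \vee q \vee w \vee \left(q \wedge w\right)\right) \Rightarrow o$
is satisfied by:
  {o: True, w: False, q: False, p: False}
  {o: True, p: True, w: False, q: False}
  {o: True, q: True, w: False, p: False}
  {o: True, p: True, q: True, w: False}
  {o: True, w: True, q: False, p: False}
  {o: True, p: True, w: True, q: False}
  {o: True, q: True, w: True, p: False}
  {o: True, p: True, q: True, w: True}
  {p: False, w: False, q: False, o: False}


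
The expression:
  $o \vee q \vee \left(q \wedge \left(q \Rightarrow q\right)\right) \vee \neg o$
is always true.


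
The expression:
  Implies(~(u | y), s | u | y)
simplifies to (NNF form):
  s | u | y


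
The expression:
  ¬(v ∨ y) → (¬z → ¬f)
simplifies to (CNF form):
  v ∨ y ∨ z ∨ ¬f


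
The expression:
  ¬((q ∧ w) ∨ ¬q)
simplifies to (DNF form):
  q ∧ ¬w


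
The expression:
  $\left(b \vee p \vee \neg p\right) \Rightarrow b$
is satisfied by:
  {b: True}


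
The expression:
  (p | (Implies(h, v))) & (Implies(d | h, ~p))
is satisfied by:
  {v: True, h: False, p: False, d: False}
  {v: False, h: False, p: False, d: False}
  {d: True, v: True, h: False, p: False}
  {d: True, v: False, h: False, p: False}
  {v: True, p: True, d: False, h: False}
  {p: True, d: False, h: False, v: False}
  {v: True, h: True, d: False, p: False}
  {d: True, v: True, h: True, p: False}


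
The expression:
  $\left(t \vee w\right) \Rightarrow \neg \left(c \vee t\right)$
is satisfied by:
  {t: False, w: False, c: False}
  {c: True, t: False, w: False}
  {w: True, t: False, c: False}


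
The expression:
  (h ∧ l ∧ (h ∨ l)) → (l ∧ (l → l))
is always true.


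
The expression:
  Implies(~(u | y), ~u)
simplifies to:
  True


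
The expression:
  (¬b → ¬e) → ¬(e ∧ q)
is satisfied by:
  {e: False, q: False, b: False}
  {b: True, e: False, q: False}
  {q: True, e: False, b: False}
  {b: True, q: True, e: False}
  {e: True, b: False, q: False}
  {b: True, e: True, q: False}
  {q: True, e: True, b: False}


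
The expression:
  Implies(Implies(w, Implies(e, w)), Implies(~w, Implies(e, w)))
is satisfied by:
  {w: True, e: False}
  {e: False, w: False}
  {e: True, w: True}


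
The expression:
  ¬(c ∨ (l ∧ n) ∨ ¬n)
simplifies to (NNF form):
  n ∧ ¬c ∧ ¬l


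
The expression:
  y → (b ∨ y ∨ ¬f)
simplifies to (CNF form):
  True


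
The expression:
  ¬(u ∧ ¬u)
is always true.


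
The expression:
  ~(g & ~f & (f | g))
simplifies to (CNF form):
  f | ~g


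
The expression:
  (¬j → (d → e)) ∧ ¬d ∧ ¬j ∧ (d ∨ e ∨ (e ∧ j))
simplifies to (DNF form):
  e ∧ ¬d ∧ ¬j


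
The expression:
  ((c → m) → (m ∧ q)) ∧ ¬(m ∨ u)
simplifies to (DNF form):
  c ∧ ¬m ∧ ¬u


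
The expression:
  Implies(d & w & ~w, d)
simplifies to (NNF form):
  True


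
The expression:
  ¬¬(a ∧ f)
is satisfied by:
  {a: True, f: True}


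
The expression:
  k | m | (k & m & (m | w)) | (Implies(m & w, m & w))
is always true.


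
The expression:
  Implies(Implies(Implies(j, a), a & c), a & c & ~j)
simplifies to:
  ~j | (a & ~c)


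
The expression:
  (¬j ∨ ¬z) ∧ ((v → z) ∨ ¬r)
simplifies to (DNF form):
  (z ∧ ¬j) ∨ (¬r ∧ ¬z) ∨ (¬v ∧ ¬z)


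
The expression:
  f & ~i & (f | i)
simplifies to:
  f & ~i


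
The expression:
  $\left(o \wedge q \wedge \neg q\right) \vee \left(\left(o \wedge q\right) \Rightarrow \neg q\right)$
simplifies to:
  $\neg o \vee \neg q$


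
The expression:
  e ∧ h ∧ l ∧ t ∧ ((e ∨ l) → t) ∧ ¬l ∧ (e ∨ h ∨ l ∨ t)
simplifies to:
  False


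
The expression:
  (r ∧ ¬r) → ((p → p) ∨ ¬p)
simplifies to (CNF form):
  True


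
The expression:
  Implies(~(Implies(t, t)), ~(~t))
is always true.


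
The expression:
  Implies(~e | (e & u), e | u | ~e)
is always true.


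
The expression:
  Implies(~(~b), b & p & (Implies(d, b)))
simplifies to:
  p | ~b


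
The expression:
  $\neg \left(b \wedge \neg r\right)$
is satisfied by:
  {r: True, b: False}
  {b: False, r: False}
  {b: True, r: True}


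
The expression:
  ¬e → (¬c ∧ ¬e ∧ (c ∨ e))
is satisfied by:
  {e: True}


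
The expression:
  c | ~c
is always true.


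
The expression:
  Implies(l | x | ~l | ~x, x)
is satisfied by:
  {x: True}


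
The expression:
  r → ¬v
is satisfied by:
  {v: False, r: False}
  {r: True, v: False}
  {v: True, r: False}


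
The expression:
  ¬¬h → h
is always true.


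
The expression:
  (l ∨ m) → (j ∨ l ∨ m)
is always true.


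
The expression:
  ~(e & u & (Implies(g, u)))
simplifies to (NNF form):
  ~e | ~u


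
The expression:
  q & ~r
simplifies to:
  q & ~r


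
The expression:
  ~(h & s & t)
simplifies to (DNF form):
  ~h | ~s | ~t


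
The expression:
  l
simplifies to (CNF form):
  l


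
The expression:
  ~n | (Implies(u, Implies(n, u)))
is always true.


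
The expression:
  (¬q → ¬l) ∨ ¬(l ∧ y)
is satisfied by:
  {q: True, l: False, y: False}
  {l: False, y: False, q: False}
  {y: True, q: True, l: False}
  {y: True, l: False, q: False}
  {q: True, l: True, y: False}
  {l: True, q: False, y: False}
  {y: True, l: True, q: True}


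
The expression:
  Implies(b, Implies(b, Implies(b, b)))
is always true.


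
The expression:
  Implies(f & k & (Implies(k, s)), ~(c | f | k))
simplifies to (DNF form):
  ~f | ~k | ~s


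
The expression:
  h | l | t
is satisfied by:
  {t: True, l: True, h: True}
  {t: True, l: True, h: False}
  {t: True, h: True, l: False}
  {t: True, h: False, l: False}
  {l: True, h: True, t: False}
  {l: True, h: False, t: False}
  {h: True, l: False, t: False}


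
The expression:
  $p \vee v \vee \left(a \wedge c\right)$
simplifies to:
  $p \vee v \vee \left(a \wedge c\right)$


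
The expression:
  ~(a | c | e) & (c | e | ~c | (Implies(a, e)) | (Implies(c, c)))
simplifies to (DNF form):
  ~a & ~c & ~e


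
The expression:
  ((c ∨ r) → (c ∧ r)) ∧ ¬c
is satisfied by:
  {r: False, c: False}


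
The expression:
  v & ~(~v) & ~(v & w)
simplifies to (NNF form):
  v & ~w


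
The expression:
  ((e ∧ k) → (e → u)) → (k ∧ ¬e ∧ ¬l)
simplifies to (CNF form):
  k ∧ (e ∨ ¬l) ∧ (¬e ∨ ¬u)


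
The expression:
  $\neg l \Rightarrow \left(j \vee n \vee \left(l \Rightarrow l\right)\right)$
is always true.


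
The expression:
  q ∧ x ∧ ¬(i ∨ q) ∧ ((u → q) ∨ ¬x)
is never true.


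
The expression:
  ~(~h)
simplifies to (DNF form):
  h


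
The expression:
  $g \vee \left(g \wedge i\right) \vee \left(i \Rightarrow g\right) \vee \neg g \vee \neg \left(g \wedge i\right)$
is always true.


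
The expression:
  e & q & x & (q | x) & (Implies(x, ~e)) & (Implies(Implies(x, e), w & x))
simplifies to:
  False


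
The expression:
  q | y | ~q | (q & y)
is always true.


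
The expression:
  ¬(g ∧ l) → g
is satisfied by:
  {g: True}


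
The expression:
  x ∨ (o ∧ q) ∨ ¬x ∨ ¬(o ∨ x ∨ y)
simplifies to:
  True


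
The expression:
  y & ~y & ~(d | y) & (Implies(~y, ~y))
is never true.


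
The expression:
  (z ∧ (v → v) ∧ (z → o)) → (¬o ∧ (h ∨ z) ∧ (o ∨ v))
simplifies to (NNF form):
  ¬o ∨ ¬z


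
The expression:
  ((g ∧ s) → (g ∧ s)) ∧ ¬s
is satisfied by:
  {s: False}


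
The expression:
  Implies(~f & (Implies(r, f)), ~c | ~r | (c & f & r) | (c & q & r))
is always true.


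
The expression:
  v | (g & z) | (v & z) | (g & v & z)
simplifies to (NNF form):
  v | (g & z)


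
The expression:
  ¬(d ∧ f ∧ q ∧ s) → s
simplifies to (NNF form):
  s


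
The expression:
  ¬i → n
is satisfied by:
  {i: True, n: True}
  {i: True, n: False}
  {n: True, i: False}


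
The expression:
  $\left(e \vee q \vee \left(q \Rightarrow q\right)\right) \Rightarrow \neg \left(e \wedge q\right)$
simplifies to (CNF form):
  $\neg e \vee \neg q$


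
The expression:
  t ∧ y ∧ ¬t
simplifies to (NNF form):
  False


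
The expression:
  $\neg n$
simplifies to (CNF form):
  $\neg n$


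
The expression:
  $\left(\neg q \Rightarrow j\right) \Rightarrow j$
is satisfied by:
  {j: True, q: False}
  {q: False, j: False}
  {q: True, j: True}


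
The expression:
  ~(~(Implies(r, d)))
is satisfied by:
  {d: True, r: False}
  {r: False, d: False}
  {r: True, d: True}


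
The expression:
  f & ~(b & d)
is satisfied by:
  {f: True, d: False, b: False}
  {b: True, f: True, d: False}
  {d: True, f: True, b: False}


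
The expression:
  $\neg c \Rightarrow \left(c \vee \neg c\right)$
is always true.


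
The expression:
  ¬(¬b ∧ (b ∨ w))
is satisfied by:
  {b: True, w: False}
  {w: False, b: False}
  {w: True, b: True}


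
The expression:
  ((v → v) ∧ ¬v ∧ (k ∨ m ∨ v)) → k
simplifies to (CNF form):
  k ∨ v ∨ ¬m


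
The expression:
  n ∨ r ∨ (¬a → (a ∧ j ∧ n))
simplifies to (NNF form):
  a ∨ n ∨ r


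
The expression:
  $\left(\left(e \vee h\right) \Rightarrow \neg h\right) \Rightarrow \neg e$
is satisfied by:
  {h: True, e: False}
  {e: False, h: False}
  {e: True, h: True}


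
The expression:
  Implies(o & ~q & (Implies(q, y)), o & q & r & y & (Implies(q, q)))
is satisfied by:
  {q: True, o: False}
  {o: False, q: False}
  {o: True, q: True}


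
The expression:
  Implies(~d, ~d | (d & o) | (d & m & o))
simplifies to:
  True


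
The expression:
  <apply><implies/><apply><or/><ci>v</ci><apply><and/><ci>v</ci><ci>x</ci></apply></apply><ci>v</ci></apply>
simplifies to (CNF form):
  <true/>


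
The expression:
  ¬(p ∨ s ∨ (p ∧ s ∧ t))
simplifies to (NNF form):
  ¬p ∧ ¬s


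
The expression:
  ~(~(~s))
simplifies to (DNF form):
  ~s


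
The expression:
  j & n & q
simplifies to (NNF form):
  j & n & q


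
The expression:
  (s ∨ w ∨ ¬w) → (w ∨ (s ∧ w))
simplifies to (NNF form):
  w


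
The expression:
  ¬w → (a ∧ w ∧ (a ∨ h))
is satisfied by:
  {w: True}


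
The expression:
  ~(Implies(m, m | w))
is never true.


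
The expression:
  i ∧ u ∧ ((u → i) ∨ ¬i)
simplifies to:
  i ∧ u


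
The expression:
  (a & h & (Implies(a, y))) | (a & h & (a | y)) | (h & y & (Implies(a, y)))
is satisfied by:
  {h: True, a: True, y: True}
  {h: True, a: True, y: False}
  {h: True, y: True, a: False}


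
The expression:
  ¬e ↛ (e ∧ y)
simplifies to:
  ¬e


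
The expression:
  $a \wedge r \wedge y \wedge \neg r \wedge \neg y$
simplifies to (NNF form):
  $\text{False}$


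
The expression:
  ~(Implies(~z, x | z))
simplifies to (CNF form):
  ~x & ~z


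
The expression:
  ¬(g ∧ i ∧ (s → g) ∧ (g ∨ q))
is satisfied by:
  {g: False, i: False}
  {i: True, g: False}
  {g: True, i: False}


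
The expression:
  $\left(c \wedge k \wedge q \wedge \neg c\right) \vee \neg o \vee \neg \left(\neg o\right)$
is always true.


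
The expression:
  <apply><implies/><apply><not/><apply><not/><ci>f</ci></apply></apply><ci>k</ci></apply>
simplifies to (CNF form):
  <apply><or/><ci>k</ci><apply><not/><ci>f</ci></apply></apply>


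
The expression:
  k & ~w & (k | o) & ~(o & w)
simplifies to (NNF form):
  k & ~w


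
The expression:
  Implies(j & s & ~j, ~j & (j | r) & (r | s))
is always true.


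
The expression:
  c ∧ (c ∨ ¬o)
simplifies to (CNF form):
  c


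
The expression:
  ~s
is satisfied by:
  {s: False}


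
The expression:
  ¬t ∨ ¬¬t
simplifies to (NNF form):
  True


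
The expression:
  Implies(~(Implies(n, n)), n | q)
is always true.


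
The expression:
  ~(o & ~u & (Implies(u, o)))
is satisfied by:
  {u: True, o: False}
  {o: False, u: False}
  {o: True, u: True}


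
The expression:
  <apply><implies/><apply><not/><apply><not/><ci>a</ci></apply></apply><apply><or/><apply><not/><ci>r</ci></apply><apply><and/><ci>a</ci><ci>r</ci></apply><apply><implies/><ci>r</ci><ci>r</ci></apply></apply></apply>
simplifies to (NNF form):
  <true/>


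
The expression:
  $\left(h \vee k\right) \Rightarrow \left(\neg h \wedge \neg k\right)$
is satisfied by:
  {h: False, k: False}


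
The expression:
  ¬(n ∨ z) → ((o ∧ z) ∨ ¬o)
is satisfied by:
  {n: True, z: True, o: False}
  {n: True, o: False, z: False}
  {z: True, o: False, n: False}
  {z: False, o: False, n: False}
  {n: True, z: True, o: True}
  {n: True, o: True, z: False}
  {z: True, o: True, n: False}


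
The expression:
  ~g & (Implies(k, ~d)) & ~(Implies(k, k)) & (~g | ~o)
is never true.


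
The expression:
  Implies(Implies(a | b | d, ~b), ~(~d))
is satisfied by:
  {b: True, d: True}
  {b: True, d: False}
  {d: True, b: False}


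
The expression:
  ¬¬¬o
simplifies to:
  ¬o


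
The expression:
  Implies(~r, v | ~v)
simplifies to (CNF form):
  True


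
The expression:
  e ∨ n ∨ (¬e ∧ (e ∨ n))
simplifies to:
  e ∨ n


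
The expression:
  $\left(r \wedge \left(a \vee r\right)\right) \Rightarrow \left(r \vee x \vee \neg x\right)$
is always true.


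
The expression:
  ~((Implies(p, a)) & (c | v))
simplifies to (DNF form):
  (p & ~a) | (~c & ~v) | (p & ~a & ~c) | (p & ~a & ~v) | (p & ~c & ~v) | (~a & ~c & ~v) | (p & ~a & ~c & ~v)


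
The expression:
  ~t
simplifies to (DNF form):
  ~t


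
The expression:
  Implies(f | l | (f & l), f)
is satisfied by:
  {f: True, l: False}
  {l: False, f: False}
  {l: True, f: True}


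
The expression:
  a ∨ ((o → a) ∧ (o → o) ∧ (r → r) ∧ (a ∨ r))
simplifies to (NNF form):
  a ∨ (r ∧ ¬o)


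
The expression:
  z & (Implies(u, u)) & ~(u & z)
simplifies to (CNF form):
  z & ~u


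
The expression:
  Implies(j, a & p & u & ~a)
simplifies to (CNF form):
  ~j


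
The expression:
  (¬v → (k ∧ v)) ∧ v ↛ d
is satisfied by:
  {v: True, d: False}


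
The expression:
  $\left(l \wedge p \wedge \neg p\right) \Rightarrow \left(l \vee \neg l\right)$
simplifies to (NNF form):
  $\text{True}$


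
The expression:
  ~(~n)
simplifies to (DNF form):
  n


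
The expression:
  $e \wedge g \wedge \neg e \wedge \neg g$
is never true.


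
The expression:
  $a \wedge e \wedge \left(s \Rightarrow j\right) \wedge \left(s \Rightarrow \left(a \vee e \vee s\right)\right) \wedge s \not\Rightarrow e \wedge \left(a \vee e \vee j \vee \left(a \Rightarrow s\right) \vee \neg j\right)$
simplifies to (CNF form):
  $\text{False}$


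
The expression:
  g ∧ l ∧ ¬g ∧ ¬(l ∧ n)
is never true.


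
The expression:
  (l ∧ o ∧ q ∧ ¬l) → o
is always true.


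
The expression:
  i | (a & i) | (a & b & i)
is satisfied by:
  {i: True}


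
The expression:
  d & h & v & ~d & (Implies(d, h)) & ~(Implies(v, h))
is never true.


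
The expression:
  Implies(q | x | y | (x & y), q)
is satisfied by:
  {q: True, y: False, x: False}
  {x: True, q: True, y: False}
  {q: True, y: True, x: False}
  {x: True, q: True, y: True}
  {x: False, y: False, q: False}


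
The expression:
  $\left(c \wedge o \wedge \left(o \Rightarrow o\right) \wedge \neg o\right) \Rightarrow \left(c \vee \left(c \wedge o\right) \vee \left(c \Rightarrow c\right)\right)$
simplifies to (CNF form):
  $\text{True}$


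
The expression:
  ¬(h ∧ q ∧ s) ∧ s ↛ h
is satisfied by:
  {s: True, h: False}


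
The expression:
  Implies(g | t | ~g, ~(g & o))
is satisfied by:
  {g: False, o: False}
  {o: True, g: False}
  {g: True, o: False}


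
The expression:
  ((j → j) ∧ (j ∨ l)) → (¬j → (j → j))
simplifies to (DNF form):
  True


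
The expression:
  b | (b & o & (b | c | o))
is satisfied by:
  {b: True}


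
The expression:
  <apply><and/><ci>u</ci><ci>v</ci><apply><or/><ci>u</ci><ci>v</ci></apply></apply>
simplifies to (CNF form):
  <apply><and/><ci>u</ci><ci>v</ci></apply>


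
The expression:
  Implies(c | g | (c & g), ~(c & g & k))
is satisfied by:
  {g: False, k: False, c: False}
  {c: True, g: False, k: False}
  {k: True, g: False, c: False}
  {c: True, k: True, g: False}
  {g: True, c: False, k: False}
  {c: True, g: True, k: False}
  {k: True, g: True, c: False}


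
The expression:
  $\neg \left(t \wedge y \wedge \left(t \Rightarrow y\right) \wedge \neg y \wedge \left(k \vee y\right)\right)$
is always true.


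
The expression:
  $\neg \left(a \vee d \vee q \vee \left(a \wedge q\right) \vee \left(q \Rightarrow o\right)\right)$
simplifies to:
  $\text{False}$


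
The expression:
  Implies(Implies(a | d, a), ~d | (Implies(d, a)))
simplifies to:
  True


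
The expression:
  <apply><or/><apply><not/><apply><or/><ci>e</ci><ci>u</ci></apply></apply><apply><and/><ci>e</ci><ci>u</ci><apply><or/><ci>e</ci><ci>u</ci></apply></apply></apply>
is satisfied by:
  {u: False, e: False}
  {e: True, u: True}


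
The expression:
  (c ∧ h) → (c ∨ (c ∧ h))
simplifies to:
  True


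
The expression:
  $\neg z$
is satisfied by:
  {z: False}


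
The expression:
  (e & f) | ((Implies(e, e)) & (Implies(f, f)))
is always true.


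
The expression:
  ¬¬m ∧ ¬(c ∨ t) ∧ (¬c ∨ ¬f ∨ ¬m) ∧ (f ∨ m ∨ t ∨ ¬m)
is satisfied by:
  {m: True, t: False, c: False}


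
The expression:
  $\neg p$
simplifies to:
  $\neg p$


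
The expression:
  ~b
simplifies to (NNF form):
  ~b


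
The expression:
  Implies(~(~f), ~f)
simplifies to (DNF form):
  ~f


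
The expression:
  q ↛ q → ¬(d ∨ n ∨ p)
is always true.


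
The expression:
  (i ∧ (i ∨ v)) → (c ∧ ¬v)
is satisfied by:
  {c: True, v: False, i: False}
  {v: False, i: False, c: False}
  {c: True, v: True, i: False}
  {v: True, c: False, i: False}
  {i: True, c: True, v: False}


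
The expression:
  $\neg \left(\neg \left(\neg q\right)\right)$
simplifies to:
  $\neg q$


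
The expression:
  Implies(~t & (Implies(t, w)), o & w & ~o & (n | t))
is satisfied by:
  {t: True}


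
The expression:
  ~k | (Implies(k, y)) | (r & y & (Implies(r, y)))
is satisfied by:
  {y: True, k: False}
  {k: False, y: False}
  {k: True, y: True}


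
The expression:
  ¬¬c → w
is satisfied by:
  {w: True, c: False}
  {c: False, w: False}
  {c: True, w: True}


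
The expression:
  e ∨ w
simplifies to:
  e ∨ w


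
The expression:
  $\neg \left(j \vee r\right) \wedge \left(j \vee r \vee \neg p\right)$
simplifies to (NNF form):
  $\neg j \wedge \neg p \wedge \neg r$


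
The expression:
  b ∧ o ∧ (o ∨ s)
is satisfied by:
  {b: True, o: True}


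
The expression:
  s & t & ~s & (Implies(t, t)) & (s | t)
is never true.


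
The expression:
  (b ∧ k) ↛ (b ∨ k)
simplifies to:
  False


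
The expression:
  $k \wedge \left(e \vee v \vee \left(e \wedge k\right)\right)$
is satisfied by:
  {v: True, e: True, k: True}
  {v: True, k: True, e: False}
  {e: True, k: True, v: False}


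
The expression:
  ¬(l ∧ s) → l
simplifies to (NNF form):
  l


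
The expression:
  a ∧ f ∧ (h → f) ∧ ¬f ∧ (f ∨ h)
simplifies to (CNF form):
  False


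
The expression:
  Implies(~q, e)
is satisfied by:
  {q: True, e: True}
  {q: True, e: False}
  {e: True, q: False}


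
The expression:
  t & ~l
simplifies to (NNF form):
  t & ~l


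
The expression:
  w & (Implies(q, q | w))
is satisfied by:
  {w: True}


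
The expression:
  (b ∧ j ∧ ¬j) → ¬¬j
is always true.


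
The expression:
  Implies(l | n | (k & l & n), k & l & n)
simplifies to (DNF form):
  (n & ~n) | (k & l & n) | (~l & ~n) | (k & l & ~l) | (k & n & ~n) | (l & n & ~n) | (k & ~l & ~n) | (l & ~l & ~n)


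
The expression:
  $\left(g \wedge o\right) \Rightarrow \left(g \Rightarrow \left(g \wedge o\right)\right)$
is always true.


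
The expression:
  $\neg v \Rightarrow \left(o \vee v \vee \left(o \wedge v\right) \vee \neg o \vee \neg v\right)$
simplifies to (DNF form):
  $\text{True}$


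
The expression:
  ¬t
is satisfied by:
  {t: False}


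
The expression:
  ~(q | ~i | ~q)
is never true.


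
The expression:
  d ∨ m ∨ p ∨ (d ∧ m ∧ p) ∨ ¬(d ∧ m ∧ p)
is always true.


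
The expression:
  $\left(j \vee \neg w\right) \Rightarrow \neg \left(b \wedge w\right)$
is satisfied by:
  {w: False, b: False, j: False}
  {j: True, w: False, b: False}
  {b: True, w: False, j: False}
  {j: True, b: True, w: False}
  {w: True, j: False, b: False}
  {j: True, w: True, b: False}
  {b: True, w: True, j: False}


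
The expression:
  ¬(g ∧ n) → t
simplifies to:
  t ∨ (g ∧ n)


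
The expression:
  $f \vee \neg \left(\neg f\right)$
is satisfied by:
  {f: True}


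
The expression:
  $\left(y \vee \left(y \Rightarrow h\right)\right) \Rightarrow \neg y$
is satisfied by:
  {y: False}


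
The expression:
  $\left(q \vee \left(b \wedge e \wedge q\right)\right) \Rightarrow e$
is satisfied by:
  {e: True, q: False}
  {q: False, e: False}
  {q: True, e: True}


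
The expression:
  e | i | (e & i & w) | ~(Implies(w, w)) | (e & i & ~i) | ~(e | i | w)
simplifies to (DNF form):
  e | i | ~w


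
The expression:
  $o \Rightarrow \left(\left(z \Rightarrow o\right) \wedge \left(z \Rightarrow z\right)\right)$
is always true.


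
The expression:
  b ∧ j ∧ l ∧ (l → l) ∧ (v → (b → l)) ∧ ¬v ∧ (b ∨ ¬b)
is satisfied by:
  {j: True, b: True, l: True, v: False}


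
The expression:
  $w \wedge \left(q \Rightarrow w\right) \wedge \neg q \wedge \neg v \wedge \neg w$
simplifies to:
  $\text{False}$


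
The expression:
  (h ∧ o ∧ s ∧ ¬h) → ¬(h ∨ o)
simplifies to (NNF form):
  True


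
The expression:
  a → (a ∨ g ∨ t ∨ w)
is always true.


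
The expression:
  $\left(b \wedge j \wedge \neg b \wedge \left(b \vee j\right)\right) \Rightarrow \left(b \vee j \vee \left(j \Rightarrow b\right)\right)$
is always true.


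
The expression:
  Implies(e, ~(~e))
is always true.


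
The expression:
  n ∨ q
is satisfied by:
  {n: True, q: True}
  {n: True, q: False}
  {q: True, n: False}


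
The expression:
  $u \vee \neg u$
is always true.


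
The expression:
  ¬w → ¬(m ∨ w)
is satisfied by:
  {w: True, m: False}
  {m: False, w: False}
  {m: True, w: True}


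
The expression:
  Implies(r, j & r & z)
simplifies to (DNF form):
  ~r | (j & z)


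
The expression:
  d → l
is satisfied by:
  {l: True, d: False}
  {d: False, l: False}
  {d: True, l: True}


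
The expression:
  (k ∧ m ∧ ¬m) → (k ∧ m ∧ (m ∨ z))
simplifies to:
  True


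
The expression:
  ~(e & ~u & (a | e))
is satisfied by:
  {u: True, e: False}
  {e: False, u: False}
  {e: True, u: True}


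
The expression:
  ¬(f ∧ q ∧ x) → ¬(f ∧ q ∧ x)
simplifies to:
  True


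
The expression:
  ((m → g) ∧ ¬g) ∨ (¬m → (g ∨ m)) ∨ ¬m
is always true.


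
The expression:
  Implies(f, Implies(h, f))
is always true.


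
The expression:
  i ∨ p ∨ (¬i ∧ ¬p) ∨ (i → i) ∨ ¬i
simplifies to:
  True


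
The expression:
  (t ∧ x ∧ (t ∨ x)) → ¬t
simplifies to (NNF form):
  ¬t ∨ ¬x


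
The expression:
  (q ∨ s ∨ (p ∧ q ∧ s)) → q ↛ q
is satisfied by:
  {q: False, s: False}


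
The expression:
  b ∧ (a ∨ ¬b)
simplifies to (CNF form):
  a ∧ b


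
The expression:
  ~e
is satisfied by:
  {e: False}


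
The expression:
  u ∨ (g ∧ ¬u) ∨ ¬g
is always true.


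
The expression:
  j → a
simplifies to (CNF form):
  a ∨ ¬j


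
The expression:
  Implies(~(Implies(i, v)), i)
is always true.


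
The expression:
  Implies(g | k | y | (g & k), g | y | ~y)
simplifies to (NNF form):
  True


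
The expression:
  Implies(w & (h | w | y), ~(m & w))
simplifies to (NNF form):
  ~m | ~w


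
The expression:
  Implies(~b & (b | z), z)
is always true.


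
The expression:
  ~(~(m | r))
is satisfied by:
  {r: True, m: True}
  {r: True, m: False}
  {m: True, r: False}


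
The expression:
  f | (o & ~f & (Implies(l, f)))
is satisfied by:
  {f: True, o: True, l: False}
  {f: True, o: False, l: False}
  {f: True, l: True, o: True}
  {f: True, l: True, o: False}
  {o: True, l: False, f: False}


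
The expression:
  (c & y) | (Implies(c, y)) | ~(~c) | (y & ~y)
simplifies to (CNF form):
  True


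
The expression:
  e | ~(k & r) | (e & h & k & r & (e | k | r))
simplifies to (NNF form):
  e | ~k | ~r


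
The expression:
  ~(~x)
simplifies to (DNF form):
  x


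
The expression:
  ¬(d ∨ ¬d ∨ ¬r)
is never true.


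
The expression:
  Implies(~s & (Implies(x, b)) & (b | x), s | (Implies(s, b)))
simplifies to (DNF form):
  True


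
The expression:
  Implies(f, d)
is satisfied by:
  {d: True, f: False}
  {f: False, d: False}
  {f: True, d: True}


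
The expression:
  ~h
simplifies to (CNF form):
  ~h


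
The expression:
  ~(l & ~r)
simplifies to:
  r | ~l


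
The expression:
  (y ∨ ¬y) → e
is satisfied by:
  {e: True}


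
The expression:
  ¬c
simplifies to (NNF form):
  ¬c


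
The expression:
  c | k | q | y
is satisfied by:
  {y: True, q: True, c: True, k: True}
  {y: True, q: True, c: True, k: False}
  {y: True, q: True, k: True, c: False}
  {y: True, q: True, k: False, c: False}
  {y: True, c: True, k: True, q: False}
  {y: True, c: True, k: False, q: False}
  {y: True, c: False, k: True, q: False}
  {y: True, c: False, k: False, q: False}
  {q: True, c: True, k: True, y: False}
  {q: True, c: True, k: False, y: False}
  {q: True, k: True, c: False, y: False}
  {q: True, k: False, c: False, y: False}
  {c: True, k: True, q: False, y: False}
  {c: True, q: False, k: False, y: False}
  {k: True, q: False, c: False, y: False}
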